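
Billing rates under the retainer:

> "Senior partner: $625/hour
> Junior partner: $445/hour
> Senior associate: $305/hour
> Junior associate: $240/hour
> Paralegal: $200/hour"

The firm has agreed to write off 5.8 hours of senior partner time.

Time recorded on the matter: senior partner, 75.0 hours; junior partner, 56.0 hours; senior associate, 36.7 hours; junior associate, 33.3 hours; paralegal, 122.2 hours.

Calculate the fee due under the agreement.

Senior partner: 75.0 × $625 = $46,875.00
Junior partner: 56.0 × $445 = $24,920.00
Senior associate: 36.7 × $305 = $11,193.50
Junior associate: 33.3 × $240 = $7,992.00
Paralegal: 122.2 × $200 = $24,440.00
Subtotal: $115,420.50
Write-off: 5.8 × $625 = $3,625.00
Total: $115,420.50 − $3,625.00 = $111,795.50

$111,795.50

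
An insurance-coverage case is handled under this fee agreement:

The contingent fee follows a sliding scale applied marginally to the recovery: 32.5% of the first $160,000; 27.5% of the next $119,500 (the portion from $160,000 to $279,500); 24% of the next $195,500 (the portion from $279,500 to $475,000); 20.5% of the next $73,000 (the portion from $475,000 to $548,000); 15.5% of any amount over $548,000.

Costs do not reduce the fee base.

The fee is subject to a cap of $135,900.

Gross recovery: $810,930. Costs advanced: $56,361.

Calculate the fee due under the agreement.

Fee base is the gross recovery, $810,930; costs are reimbursed separately.
First $160,000 at 32.5% = $52,000.00
Next $119,500 at 27.5% = $32,862.50
Next $195,500 at 24% = $46,920.00
Next $73,000 at 20.5% = $14,965.00
Remaining $262,930 at 15.5% = $40,754.15
Fee: $52,000.00 + $32,862.50 + $46,920.00 + $14,965.00 + $40,754.15 = $187,501.65
$187,501.65 exceeds the $135,900 cap, so the fee is capped at $135,900.00.

$135,900.00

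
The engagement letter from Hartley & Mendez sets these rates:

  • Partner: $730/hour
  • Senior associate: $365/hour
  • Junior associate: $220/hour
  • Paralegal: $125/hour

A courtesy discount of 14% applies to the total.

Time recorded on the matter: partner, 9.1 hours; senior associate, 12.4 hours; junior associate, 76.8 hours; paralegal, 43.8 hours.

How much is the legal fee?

Partner: 9.1 × $730 = $6,643.00
Senior associate: 12.4 × $365 = $4,526.00
Junior associate: 76.8 × $220 = $16,896.00
Paralegal: 43.8 × $125 = $5,475.00
Subtotal: $33,540.00
Less 14% discount: −$4,695.60
Total: $33,540.00 − $4,695.60 = $28,844.40

$28,844.40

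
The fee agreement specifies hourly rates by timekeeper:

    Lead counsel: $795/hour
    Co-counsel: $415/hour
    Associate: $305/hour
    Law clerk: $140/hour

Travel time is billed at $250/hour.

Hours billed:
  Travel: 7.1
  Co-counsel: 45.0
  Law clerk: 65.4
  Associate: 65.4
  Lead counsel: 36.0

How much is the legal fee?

Lead counsel: 36.0 × $795 = $28,620.00
Co-counsel: 45.0 × $415 = $18,675.00
Associate: 65.4 × $305 = $19,947.00
Law clerk: 65.4 × $140 = $9,156.00
Subtotal: $28,620.00 + $18,675.00 + $19,947.00 + $9,156.00 = $76,398.00
Travel: 7.1 × $250 = $1,775.00
Total: $76,398.00 + $1,775.00 = $78,173.00

$78,173.00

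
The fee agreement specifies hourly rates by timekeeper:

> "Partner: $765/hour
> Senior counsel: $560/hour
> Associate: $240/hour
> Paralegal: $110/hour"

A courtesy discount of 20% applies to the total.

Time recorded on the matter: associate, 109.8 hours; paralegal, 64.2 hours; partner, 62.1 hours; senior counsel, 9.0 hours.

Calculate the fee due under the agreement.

$68,768.40

Partner: 62.1 × $765 = $47,506.50
Senior counsel: 9.0 × $560 = $5,040.00
Associate: 109.8 × $240 = $26,352.00
Paralegal: 64.2 × $110 = $7,062.00
Subtotal: $85,960.50
Less 20% discount: −$17,192.10
Total: $85,960.50 − $17,192.10 = $68,768.40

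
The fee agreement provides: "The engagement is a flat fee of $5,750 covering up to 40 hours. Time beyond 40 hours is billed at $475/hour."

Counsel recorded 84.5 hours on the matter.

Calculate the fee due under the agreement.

Flat fee: $5,750.00
Excess hours: 84.5 − 40 = 44.5
Overrun: 44.5 × $475 = $21,137.50
Total: $5,750.00 + $21,137.50 = $26,887.50

$26,887.50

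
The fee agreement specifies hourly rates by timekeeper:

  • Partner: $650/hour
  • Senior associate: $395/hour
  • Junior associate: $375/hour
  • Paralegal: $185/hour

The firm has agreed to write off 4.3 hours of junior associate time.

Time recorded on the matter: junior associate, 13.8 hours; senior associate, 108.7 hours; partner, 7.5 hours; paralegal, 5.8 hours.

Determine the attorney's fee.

Partner: 7.5 × $650 = $4,875.00
Senior associate: 108.7 × $395 = $42,936.50
Junior associate: 13.8 × $375 = $5,175.00
Paralegal: 5.8 × $185 = $1,073.00
Subtotal: $54,059.50
Write-off: 4.3 × $375 = $1,612.50
Total: $54,059.50 − $1,612.50 = $52,447.00

$52,447.00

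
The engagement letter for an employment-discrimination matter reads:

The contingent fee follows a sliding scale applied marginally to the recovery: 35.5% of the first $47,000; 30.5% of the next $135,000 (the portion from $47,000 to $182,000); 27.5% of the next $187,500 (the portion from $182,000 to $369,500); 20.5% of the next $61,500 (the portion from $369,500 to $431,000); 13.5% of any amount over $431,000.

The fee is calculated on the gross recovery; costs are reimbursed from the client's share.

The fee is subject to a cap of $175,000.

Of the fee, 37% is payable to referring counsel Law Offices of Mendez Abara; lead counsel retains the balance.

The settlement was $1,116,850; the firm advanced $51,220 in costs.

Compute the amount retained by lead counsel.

$110,250.00

Fee base is the gross recovery, $1,116,850; costs are reimbursed separately.
First $47,000 at 35.5% = $16,685.00
Next $135,000 at 30.5% = $41,175.00
Next $187,500 at 27.5% = $51,562.50
Next $61,500 at 20.5% = $12,607.50
Remaining $685,850 at 13.5% = $92,589.75
Fee: $16,685.00 + $41,175.00 + $51,562.50 + $12,607.50 + $92,589.75 = $214,619.75
$214,619.75 exceeds the $175,000 cap, so the fee is capped at $175,000.00.
Referral share: 37% of $175,000.00 = $64,750.00; lead counsel retains $175,000.00 − $64,750.00 = $110,250.00.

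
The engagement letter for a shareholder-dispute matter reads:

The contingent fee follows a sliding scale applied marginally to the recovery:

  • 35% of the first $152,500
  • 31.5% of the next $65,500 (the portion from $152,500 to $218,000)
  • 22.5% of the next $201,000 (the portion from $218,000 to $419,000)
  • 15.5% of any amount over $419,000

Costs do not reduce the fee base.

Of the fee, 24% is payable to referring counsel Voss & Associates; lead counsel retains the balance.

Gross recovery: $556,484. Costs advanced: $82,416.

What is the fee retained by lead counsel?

Fee base is the gross recovery, $556,484; costs are reimbursed separately.
First $152,500 at 35% = $53,375.00
Next $65,500 at 31.5% = $20,632.50
Next $201,000 at 22.5% = $45,225.00
Remaining $137,484 at 15.5% = $21,310.02
Fee: $53,375.00 + $20,632.50 + $45,225.00 + $21,310.02 = $140,542.52
Referral share: 24% of $140,542.52 = $33,730.20; lead counsel retains $140,542.52 − $33,730.20 = $106,812.32.

$106,812.32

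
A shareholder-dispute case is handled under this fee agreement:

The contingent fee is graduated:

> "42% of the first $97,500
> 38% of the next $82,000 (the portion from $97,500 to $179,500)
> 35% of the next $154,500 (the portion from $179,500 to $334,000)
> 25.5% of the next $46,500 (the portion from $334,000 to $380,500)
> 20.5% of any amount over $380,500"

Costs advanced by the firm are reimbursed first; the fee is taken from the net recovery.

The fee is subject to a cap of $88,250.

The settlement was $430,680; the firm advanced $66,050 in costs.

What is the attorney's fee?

Fee base (net of costs): $430,680 − $66,050 = $364,630
First $97,500 at 42% = $40,950.00
Next $82,000 at 38% = $31,160.00
Next $154,500 at 35% = $54,075.00
Remaining $30,630 at 25.5% = $7,810.65
Fee: $40,950.00 + $31,160.00 + $54,075.00 + $7,810.65 = $133,995.65
$133,995.65 exceeds the $88,250 cap, so the fee is capped at $88,250.00.

$88,250.00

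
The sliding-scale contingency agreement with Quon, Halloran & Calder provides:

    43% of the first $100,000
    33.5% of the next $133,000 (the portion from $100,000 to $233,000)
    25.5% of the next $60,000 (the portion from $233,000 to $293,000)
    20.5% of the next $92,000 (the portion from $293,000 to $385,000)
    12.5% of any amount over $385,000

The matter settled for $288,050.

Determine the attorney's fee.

First $100,000 at 43% = $43,000.00
Next $133,000 at 33.5% = $44,555.00
Remaining $55,050 at 25.5% = $14,037.75
Fee: $43,000.00 + $44,555.00 + $14,037.75 = $101,592.75

$101,592.75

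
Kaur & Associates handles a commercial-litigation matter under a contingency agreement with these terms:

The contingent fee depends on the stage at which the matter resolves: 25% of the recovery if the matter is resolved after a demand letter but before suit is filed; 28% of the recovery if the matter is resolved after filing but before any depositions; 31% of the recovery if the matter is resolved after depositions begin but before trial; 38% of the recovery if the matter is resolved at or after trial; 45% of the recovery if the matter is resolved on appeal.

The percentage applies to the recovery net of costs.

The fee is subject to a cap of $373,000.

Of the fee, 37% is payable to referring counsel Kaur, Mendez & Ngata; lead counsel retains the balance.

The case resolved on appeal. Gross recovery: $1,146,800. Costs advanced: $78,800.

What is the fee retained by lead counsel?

Fee base (net of costs): $1,146,800 − $78,800 = $1,068,000
The matter resolved on appeal, so the 45% rate applies.
$1,068,000 × 45% = $480,600.00
$480,600.00 exceeds the $373,000 cap, so the fee is capped at $373,000.00.
Referral share: 37% of $373,000.00 = $138,010.00; lead counsel retains $373,000.00 − $138,010.00 = $234,990.00.

$234,990.00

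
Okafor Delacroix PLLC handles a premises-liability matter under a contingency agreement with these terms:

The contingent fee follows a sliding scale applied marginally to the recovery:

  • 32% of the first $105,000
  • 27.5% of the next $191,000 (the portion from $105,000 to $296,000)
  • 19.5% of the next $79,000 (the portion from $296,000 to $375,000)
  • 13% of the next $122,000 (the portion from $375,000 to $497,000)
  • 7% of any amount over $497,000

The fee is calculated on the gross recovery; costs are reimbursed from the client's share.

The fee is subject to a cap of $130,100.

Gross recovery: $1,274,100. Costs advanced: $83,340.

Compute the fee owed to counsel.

Fee base is the gross recovery, $1,274,100; costs are reimbursed separately.
First $105,000 at 32% = $33,600.00
Next $191,000 at 27.5% = $52,525.00
Next $79,000 at 19.5% = $15,405.00
Next $122,000 at 13% = $15,860.00
Remaining $777,100 at 7% = $54,397.00
Fee: $33,600.00 + $52,525.00 + $15,405.00 + $15,860.00 + $54,397.00 = $171,787.00
$171,787.00 exceeds the $130,100 cap, so the fee is capped at $130,100.00.

$130,100.00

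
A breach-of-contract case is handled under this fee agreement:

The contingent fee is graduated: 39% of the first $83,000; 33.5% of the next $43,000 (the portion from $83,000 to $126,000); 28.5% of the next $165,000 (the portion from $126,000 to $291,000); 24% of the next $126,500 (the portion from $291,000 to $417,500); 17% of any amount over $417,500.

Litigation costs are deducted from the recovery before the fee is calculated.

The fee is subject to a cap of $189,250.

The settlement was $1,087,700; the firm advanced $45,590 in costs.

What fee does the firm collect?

Fee base (net of costs): $1,087,700 − $45,590 = $1,042,110
First $83,000 at 39% = $32,370.00
Next $43,000 at 33.5% = $14,405.00
Next $165,000 at 28.5% = $47,025.00
Next $126,500 at 24% = $30,360.00
Remaining $624,610 at 17% = $106,183.70
Fee: $32,370.00 + $14,405.00 + $47,025.00 + $30,360.00 + $106,183.70 = $230,343.70
$230,343.70 exceeds the $189,250 cap, so the fee is capped at $189,250.00.

$189,250.00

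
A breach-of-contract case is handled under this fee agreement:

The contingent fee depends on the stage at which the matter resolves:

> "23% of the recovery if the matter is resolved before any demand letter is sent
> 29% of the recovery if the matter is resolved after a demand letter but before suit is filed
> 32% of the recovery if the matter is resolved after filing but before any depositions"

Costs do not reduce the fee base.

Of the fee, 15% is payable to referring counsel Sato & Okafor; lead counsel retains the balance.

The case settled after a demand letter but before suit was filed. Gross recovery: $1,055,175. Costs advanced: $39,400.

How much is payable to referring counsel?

$45,900.11

Fee base is the gross recovery, $1,055,175; costs are reimbursed separately.
The matter settled after a demand letter but before suit was filed, so the 29% rate applies.
$1,055,175 × 29% = $306,000.75
Referral share: 15% of $306,000.75 = $45,900.11; lead counsel retains $306,000.75 − $45,900.11 = $260,100.64.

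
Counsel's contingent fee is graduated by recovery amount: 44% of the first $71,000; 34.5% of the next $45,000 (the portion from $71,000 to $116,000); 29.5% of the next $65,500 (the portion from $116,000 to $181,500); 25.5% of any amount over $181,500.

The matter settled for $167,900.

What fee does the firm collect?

First $71,000 at 44% = $31,240.00
Next $45,000 at 34.5% = $15,525.00
Remaining $51,900 at 29.5% = $15,310.50
Fee: $31,240.00 + $15,525.00 + $15,310.50 = $62,075.50

$62,075.50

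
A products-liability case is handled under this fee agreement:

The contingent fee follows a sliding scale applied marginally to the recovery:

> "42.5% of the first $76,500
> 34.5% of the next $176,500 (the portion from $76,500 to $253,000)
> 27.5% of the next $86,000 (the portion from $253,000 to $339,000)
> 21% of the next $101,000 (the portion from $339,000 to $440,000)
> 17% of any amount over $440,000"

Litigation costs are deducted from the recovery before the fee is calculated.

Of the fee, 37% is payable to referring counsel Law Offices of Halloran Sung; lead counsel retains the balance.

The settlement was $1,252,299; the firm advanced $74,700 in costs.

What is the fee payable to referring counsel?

Fee base (net of costs): $1,252,299 − $74,700 = $1,177,599
First $76,500 at 42.5% = $32,512.50
Next $176,500 at 34.5% = $60,892.50
Next $86,000 at 27.5% = $23,650.00
Next $101,000 at 21% = $21,210.00
Remaining $737,599 at 17% = $125,391.83
Fee: $32,512.50 + $60,892.50 + $23,650.00 + $21,210.00 + $125,391.83 = $263,656.83
Referral share: 37% of $263,656.83 = $97,553.03; lead counsel retains $263,656.83 − $97,553.03 = $166,103.80.

$97,553.03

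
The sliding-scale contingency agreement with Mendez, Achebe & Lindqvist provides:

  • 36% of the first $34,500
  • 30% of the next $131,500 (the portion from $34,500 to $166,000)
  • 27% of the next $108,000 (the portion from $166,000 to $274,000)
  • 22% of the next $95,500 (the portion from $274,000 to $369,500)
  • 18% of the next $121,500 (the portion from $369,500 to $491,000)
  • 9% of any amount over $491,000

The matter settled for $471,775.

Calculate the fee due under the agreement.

$120,449.50

First $34,500 at 36% = $12,420.00
Next $131,500 at 30% = $39,450.00
Next $108,000 at 27% = $29,160.00
Next $95,500 at 22% = $21,010.00
Remaining $102,275 at 18% = $18,409.50
Fee: $12,420.00 + $39,450.00 + $29,160.00 + $21,010.00 + $18,409.50 = $120,449.50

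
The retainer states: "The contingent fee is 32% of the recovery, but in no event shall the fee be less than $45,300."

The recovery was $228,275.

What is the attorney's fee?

32% of $228,275 = $73,048.00
That exceeds the $45,300 minimum.

$73,048.00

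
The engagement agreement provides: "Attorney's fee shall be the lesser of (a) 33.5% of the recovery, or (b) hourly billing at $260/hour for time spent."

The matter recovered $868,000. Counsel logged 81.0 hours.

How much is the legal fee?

$21,060.00

(a) 33.5% of $868,000 = $290,780.00
(b) 81.0 × $260 = $21,060.00
The lesser is (b): $21,060.00.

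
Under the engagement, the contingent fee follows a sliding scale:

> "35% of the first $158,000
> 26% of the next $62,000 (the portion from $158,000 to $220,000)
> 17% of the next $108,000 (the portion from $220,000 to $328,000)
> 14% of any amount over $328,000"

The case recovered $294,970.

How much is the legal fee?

$84,164.90

First $158,000 at 35% = $55,300.00
Next $62,000 at 26% = $16,120.00
Remaining $74,970 at 17% = $12,744.90
Fee: $55,300.00 + $16,120.00 + $12,744.90 = $84,164.90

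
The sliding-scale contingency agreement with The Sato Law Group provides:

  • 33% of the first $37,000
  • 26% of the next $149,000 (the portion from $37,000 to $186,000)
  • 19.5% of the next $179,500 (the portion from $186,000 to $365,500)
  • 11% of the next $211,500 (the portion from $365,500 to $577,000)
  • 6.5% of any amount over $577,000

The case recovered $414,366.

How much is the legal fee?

First $37,000 at 33% = $12,210.00
Next $149,000 at 26% = $38,740.00
Next $179,500 at 19.5% = $35,002.50
Remaining $48,866 at 11% = $5,375.26
Fee: $12,210.00 + $38,740.00 + $35,002.50 + $5,375.26 = $91,327.76

$91,327.76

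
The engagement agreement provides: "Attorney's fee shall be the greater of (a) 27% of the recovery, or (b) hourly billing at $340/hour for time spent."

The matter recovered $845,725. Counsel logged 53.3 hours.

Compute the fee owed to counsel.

$228,345.75

(a) 27% of $845,725 = $228,345.75
(b) 53.3 × $340 = $18,122.00
The greater is (a): $228,345.75.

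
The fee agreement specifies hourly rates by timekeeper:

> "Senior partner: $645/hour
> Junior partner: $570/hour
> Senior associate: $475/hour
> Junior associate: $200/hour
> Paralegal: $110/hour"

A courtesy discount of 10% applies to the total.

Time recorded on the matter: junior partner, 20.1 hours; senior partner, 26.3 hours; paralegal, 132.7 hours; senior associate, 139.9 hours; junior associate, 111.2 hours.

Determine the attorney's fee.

$118,539.00

Senior partner: 26.3 × $645 = $16,963.50
Junior partner: 20.1 × $570 = $11,457.00
Senior associate: 139.9 × $475 = $66,452.50
Junior associate: 111.2 × $200 = $22,240.00
Paralegal: 132.7 × $110 = $14,597.00
Subtotal: $131,710.00
Less 10% discount: −$13,171.00
Total: $131,710.00 − $13,171.00 = $118,539.00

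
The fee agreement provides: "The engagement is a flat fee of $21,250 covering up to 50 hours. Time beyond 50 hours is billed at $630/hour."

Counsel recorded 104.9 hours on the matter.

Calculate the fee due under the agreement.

$55,837.00

Flat fee: $21,250.00
Excess hours: 104.9 − 50 = 54.9
Overrun: 54.9 × $630 = $34,587.00
Total: $21,250.00 + $34,587.00 = $55,837.00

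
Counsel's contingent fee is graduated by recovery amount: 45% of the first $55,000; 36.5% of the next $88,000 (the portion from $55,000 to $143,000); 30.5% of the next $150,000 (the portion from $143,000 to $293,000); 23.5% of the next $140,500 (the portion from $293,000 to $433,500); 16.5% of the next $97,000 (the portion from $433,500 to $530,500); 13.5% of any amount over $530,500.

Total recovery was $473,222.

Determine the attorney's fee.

First $55,000 at 45% = $24,750.00
Next $88,000 at 36.5% = $32,120.00
Next $150,000 at 30.5% = $45,750.00
Next $140,500 at 23.5% = $33,017.50
Remaining $39,722 at 16.5% = $6,554.13
Fee: $24,750.00 + $32,120.00 + $45,750.00 + $33,017.50 + $6,554.13 = $142,191.63

$142,191.63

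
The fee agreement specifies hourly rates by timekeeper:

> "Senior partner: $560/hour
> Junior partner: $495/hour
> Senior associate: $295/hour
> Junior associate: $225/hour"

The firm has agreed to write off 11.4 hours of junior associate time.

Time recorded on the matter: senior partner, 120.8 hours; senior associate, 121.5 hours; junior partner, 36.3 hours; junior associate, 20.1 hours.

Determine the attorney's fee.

$123,416.50

Senior partner: 120.8 × $560 = $67,648.00
Junior partner: 36.3 × $495 = $17,968.50
Senior associate: 121.5 × $295 = $35,842.50
Junior associate: 20.1 × $225 = $4,522.50
Subtotal: $125,981.50
Write-off: 11.4 × $225 = $2,565.00
Total: $125,981.50 − $2,565.00 = $123,416.50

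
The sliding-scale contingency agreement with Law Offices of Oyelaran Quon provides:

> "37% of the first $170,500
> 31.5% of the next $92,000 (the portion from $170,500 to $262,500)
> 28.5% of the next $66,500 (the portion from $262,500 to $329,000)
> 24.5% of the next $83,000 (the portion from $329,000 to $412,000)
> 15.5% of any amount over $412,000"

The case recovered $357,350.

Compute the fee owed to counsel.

$117,963.25

First $170,500 at 37% = $63,085.00
Next $92,000 at 31.5% = $28,980.00
Next $66,500 at 28.5% = $18,952.50
Remaining $28,350 at 24.5% = $6,945.75
Fee: $63,085.00 + $28,980.00 + $18,952.50 + $6,945.75 = $117,963.25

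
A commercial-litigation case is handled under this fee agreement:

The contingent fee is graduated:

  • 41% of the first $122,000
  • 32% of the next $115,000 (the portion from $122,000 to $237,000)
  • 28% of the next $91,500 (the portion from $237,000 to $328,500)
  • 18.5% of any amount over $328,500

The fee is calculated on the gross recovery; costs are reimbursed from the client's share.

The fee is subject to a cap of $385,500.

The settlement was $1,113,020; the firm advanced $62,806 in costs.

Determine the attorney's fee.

Fee base is the gross recovery, $1,113,020; costs are reimbursed separately.
First $122,000 at 41% = $50,020.00
Next $115,000 at 32% = $36,800.00
Next $91,500 at 28% = $25,620.00
Remaining $784,520 at 18.5% = $145,136.20
Fee: $50,020.00 + $36,800.00 + $25,620.00 + $145,136.20 = $257,576.20
$257,576.20 is under the $385,500 cap.

$257,576.20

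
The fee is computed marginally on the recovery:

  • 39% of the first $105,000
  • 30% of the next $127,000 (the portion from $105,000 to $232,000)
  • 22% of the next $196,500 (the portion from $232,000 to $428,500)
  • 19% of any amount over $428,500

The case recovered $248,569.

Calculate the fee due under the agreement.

$82,695.18

First $105,000 at 39% = $40,950.00
Next $127,000 at 30% = $38,100.00
Remaining $16,569 at 22% = $3,645.18
Fee: $40,950.00 + $38,100.00 + $3,645.18 = $82,695.18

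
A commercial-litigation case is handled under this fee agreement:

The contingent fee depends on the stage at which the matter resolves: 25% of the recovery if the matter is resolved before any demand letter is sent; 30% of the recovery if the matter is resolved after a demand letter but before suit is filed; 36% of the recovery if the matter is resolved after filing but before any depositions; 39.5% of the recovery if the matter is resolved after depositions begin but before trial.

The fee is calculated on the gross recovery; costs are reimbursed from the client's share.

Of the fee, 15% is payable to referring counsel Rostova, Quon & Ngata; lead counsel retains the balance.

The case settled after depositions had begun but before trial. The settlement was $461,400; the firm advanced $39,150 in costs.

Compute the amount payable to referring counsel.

$27,337.95

Fee base is the gross recovery, $461,400; costs are reimbursed separately.
The matter settled after depositions had begun but before trial, so the 39.5% rate applies.
$461,400 × 39.5% = $182,253.00
Referral share: 15% of $182,253.00 = $27,337.95; lead counsel retains $182,253.00 − $27,337.95 = $154,915.05.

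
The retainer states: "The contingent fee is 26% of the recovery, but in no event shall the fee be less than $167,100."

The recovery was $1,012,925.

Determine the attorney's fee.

26% of $1,012,925 = $263,360.50
That exceeds the $167,100 minimum.

$263,360.50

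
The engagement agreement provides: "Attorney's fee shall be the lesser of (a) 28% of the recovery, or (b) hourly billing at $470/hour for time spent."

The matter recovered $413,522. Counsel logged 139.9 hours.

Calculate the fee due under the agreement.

$65,753.00

(a) 28% of $413,522 = $115,786.16
(b) 139.9 × $470 = $65,753.00
The lesser is (b): $65,753.00.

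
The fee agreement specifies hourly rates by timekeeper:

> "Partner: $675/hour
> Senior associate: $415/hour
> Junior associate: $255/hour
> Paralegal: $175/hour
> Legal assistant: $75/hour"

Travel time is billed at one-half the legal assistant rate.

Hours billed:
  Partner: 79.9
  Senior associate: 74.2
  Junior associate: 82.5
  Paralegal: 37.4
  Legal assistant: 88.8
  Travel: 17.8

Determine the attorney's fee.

$119,635.50

Partner: 79.9 × $675 = $53,932.50
Senior associate: 74.2 × $415 = $30,793.00
Junior associate: 82.5 × $255 = $21,037.50
Paralegal: 37.4 × $175 = $6,545.00
Legal assistant: 88.8 × $75 = $6,660.00
Subtotal: $53,932.50 + $30,793.00 + $21,037.50 + $6,545.00 + $6,660.00 = $118,968.00
Travel: 17.8 × ($75 ÷ 2) = 17.8 × $37.50 = $667.50
Total: $118,968.00 + $667.50 = $119,635.50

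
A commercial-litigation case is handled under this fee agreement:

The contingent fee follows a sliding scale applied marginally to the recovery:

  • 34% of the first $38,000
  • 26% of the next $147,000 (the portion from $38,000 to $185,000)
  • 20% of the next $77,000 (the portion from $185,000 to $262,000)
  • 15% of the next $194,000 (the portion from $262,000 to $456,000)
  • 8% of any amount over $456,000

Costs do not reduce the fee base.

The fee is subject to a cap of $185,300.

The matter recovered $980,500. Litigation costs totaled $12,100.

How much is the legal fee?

Fee base is the gross recovery, $980,500; costs are reimbursed separately.
First $38,000 at 34% = $12,920.00
Next $147,000 at 26% = $38,220.00
Next $77,000 at 20% = $15,400.00
Next $194,000 at 15% = $29,100.00
Remaining $524,500 at 8% = $41,960.00
Fee: $12,920.00 + $38,220.00 + $15,400.00 + $29,100.00 + $41,960.00 = $137,600.00
$137,600.00 is under the $185,300 cap.

$137,600.00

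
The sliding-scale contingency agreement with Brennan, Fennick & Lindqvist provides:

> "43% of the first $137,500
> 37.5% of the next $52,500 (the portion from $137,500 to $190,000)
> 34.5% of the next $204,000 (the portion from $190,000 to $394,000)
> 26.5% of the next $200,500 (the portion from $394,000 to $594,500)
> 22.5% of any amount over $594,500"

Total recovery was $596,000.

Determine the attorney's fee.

First $137,500 at 43% = $59,125.00
Next $52,500 at 37.5% = $19,687.50
Next $204,000 at 34.5% = $70,380.00
Next $200,500 at 26.5% = $53,132.50
Remaining $1,500 at 22.5% = $337.50
Fee: $59,125.00 + $19,687.50 + $70,380.00 + $53,132.50 + $337.50 = $202,662.50

$202,662.50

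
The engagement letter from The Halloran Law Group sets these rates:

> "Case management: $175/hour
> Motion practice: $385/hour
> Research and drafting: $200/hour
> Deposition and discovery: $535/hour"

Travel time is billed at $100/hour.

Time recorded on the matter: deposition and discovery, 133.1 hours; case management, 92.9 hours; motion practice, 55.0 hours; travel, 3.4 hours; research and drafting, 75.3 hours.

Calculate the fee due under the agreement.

Case management: 92.9 × $175 = $16,257.50
Motion practice: 55.0 × $385 = $21,175.00
Research and drafting: 75.3 × $200 = $15,060.00
Deposition and discovery: 133.1 × $535 = $71,208.50
Subtotal: $16,257.50 + $21,175.00 + $15,060.00 + $71,208.50 = $123,701.00
Travel: 3.4 × $100 = $340.00
Total: $123,701.00 + $340.00 = $124,041.00

$124,041.00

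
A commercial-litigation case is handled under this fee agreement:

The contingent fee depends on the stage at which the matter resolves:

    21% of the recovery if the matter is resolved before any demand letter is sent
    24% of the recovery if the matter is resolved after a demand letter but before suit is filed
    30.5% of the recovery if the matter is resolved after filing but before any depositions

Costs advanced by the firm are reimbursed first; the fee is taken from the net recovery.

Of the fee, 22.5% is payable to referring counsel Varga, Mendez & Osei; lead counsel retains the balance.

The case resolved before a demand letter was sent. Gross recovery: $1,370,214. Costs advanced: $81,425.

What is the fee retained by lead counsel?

$209,750.41

Fee base (net of costs): $1,370,214 − $81,425 = $1,288,789
The matter resolved before a demand letter was sent, so the 21% rate applies.
$1,288,789 × 21% = $270,645.69
Referral share: 22.5% of $270,645.69 = $60,895.28; lead counsel retains $270,645.69 − $60,895.28 = $209,750.41.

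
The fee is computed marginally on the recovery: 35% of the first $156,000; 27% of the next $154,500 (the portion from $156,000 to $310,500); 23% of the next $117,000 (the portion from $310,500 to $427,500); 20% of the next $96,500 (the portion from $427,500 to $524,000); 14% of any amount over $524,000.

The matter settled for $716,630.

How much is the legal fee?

First $156,000 at 35% = $54,600.00
Next $154,500 at 27% = $41,715.00
Next $117,000 at 23% = $26,910.00
Next $96,500 at 20% = $19,300.00
Remaining $192,630 at 14% = $26,968.20
Fee: $54,600.00 + $41,715.00 + $26,910.00 + $19,300.00 + $26,968.20 = $169,493.20

$169,493.20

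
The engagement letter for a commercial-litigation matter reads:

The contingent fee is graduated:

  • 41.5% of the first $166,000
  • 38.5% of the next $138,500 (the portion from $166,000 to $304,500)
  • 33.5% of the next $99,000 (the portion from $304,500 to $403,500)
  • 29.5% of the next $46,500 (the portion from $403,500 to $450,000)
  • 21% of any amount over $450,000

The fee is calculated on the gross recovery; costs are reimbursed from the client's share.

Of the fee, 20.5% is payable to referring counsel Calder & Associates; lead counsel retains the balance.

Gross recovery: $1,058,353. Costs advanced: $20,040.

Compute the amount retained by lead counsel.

$235,995.06

Fee base is the gross recovery, $1,058,353; costs are reimbursed separately.
First $166,000 at 41.5% = $68,890.00
Next $138,500 at 38.5% = $53,322.50
Next $99,000 at 33.5% = $33,165.00
Next $46,500 at 29.5% = $13,717.50
Remaining $608,353 at 21% = $127,754.13
Fee: $68,890.00 + $53,322.50 + $33,165.00 + $13,717.50 + $127,754.13 = $296,849.13
Referral share: 20.5% of $296,849.13 = $60,854.07; lead counsel retains $296,849.13 − $60,854.07 = $235,995.06.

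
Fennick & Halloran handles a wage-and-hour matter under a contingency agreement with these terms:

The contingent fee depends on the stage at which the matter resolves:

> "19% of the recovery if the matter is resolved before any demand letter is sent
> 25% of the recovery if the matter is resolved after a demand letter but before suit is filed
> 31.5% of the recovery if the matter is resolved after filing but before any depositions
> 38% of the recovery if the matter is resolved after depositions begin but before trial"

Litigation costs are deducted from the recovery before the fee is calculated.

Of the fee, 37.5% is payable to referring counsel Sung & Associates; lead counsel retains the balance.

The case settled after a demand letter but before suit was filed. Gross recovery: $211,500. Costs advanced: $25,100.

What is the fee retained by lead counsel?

Fee base (net of costs): $211,500 − $25,100 = $186,400
The matter settled after a demand letter but before suit was filed, so the 25% rate applies.
$186,400 × 25% = $46,600.00
Referral share: 37.5% of $46,600.00 = $17,475.00; lead counsel retains $46,600.00 − $17,475.00 = $29,125.00.

$29,125.00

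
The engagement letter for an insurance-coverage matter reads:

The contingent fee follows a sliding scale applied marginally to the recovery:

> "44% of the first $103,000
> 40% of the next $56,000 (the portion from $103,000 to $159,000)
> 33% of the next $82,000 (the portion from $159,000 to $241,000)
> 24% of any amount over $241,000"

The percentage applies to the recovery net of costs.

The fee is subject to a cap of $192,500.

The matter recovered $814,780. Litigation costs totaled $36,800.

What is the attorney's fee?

Fee base (net of costs): $814,780 − $36,800 = $777,980
First $103,000 at 44% = $45,320.00
Next $56,000 at 40% = $22,400.00
Next $82,000 at 33% = $27,060.00
Remaining $536,980 at 24% = $128,875.20
Fee: $45,320.00 + $22,400.00 + $27,060.00 + $128,875.20 = $223,655.20
$223,655.20 exceeds the $192,500 cap, so the fee is capped at $192,500.00.

$192,500.00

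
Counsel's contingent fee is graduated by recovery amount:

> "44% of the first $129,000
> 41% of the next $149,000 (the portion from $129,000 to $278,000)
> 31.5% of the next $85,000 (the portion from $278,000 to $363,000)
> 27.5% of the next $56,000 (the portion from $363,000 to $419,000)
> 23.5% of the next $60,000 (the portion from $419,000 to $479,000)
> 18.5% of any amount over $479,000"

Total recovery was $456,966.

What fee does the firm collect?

$168,947.01

First $129,000 at 44% = $56,760.00
Next $149,000 at 41% = $61,090.00
Next $85,000 at 31.5% = $26,775.00
Next $56,000 at 27.5% = $15,400.00
Remaining $37,966 at 23.5% = $8,922.01
Fee: $56,760.00 + $61,090.00 + $26,775.00 + $15,400.00 + $8,922.01 = $168,947.01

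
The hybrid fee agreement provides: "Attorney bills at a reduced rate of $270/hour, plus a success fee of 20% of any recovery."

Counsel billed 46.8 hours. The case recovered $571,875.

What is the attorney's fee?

$127,011.00

Hourly: 46.8 × $270 = $12,636.00
Success fee: 20% of $571,875 = $114,375.00
Total: $12,636.00 + $114,375.00 = $127,011.00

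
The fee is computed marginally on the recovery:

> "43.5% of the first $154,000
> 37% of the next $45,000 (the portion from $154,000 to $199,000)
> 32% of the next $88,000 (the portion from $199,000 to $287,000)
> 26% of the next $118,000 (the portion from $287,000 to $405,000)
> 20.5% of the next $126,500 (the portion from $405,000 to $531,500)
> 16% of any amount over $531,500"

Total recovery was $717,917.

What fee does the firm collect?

First $154,000 at 43.5% = $66,990.00
Next $45,000 at 37% = $16,650.00
Next $88,000 at 32% = $28,160.00
Next $118,000 at 26% = $30,680.00
Next $126,500 at 20.5% = $25,932.50
Remaining $186,417 at 16% = $29,826.72
Fee: $66,990.00 + $16,650.00 + $28,160.00 + $30,680.00 + $25,932.50 + $29,826.72 = $198,239.22

$198,239.22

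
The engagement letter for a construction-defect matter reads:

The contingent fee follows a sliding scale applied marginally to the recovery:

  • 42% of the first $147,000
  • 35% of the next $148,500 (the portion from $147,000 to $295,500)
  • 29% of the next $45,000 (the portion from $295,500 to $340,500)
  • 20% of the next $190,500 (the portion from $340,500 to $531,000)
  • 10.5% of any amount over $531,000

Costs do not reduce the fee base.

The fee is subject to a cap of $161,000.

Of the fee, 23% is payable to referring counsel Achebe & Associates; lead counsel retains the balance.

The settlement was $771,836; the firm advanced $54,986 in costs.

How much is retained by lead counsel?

Fee base is the gross recovery, $771,836; costs are reimbursed separately.
First $147,000 at 42% = $61,740.00
Next $148,500 at 35% = $51,975.00
Next $45,000 at 29% = $13,050.00
Next $190,500 at 20% = $38,100.00
Remaining $240,836 at 10.5% = $25,287.78
Fee: $61,740.00 + $51,975.00 + $13,050.00 + $38,100.00 + $25,287.78 = $190,152.78
$190,152.78 exceeds the $161,000 cap, so the fee is capped at $161,000.00.
Referral share: 23% of $161,000.00 = $37,030.00; lead counsel retains $161,000.00 − $37,030.00 = $123,970.00.

$123,970.00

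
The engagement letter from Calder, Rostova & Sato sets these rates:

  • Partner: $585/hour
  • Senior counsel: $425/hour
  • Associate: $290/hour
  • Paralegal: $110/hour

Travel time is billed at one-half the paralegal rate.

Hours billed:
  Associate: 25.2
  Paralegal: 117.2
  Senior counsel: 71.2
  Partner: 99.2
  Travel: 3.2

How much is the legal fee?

Partner: 99.2 × $585 = $58,032.00
Senior counsel: 71.2 × $425 = $30,260.00
Associate: 25.2 × $290 = $7,308.00
Paralegal: 117.2 × $110 = $12,892.00
Subtotal: $58,032.00 + $30,260.00 + $7,308.00 + $12,892.00 = $108,492.00
Travel: 3.2 × ($110 ÷ 2) = 3.2 × $55.00 = $176.00
Total: $108,492.00 + $176.00 = $108,668.00

$108,668.00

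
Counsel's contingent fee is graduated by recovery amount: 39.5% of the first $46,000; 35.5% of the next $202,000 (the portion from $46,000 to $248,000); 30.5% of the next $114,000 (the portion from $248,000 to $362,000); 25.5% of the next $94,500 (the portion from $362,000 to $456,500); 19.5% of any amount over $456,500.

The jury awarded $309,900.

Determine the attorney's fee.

$108,759.50

First $46,000 at 39.5% = $18,170.00
Next $202,000 at 35.5% = $71,710.00
Remaining $61,900 at 30.5% = $18,879.50
Fee: $18,170.00 + $71,710.00 + $18,879.50 = $108,759.50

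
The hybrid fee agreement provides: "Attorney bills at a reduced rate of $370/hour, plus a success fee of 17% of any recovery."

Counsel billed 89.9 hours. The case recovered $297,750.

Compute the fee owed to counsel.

$83,880.50

Hourly: 89.9 × $370 = $33,263.00
Success fee: 17% of $297,750 = $50,617.50
Total: $33,263.00 + $50,617.50 = $83,880.50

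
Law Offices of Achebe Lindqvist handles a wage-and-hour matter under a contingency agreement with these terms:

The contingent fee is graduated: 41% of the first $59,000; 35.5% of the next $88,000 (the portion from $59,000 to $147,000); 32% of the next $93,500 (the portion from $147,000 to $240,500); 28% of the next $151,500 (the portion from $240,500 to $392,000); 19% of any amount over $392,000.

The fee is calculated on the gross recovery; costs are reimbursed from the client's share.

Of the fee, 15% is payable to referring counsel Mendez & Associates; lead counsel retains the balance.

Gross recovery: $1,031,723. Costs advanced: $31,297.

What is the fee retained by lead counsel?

$211,919.76

Fee base is the gross recovery, $1,031,723; costs are reimbursed separately.
First $59,000 at 41% = $24,190.00
Next $88,000 at 35.5% = $31,240.00
Next $93,500 at 32% = $29,920.00
Next $151,500 at 28% = $42,420.00
Remaining $639,723 at 19% = $121,547.37
Fee: $24,190.00 + $31,240.00 + $29,920.00 + $42,420.00 + $121,547.37 = $249,317.37
Referral share: 15% of $249,317.37 = $37,397.61; lead counsel retains $249,317.37 − $37,397.61 = $211,919.76.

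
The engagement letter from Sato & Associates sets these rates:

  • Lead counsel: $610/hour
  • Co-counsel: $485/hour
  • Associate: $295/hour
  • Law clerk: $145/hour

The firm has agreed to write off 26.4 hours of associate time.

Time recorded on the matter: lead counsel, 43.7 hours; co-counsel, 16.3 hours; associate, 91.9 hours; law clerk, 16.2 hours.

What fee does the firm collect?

Lead counsel: 43.7 × $610 = $26,657.00
Co-counsel: 16.3 × $485 = $7,905.50
Associate: 91.9 × $295 = $27,110.50
Law clerk: 16.2 × $145 = $2,349.00
Subtotal: $64,022.00
Write-off: 26.4 × $295 = $7,788.00
Total: $64,022.00 − $7,788.00 = $56,234.00

$56,234.00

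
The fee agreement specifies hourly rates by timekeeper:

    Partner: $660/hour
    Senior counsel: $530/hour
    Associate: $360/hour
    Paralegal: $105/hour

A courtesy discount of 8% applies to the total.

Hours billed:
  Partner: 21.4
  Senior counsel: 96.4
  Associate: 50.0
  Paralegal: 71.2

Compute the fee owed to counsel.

Partner: 21.4 × $660 = $14,124.00
Senior counsel: 96.4 × $530 = $51,092.00
Associate: 50.0 × $360 = $18,000.00
Paralegal: 71.2 × $105 = $7,476.00
Subtotal: $90,692.00
Less 8% discount: −$7,255.36
Total: $90,692.00 − $7,255.36 = $83,436.64

$83,436.64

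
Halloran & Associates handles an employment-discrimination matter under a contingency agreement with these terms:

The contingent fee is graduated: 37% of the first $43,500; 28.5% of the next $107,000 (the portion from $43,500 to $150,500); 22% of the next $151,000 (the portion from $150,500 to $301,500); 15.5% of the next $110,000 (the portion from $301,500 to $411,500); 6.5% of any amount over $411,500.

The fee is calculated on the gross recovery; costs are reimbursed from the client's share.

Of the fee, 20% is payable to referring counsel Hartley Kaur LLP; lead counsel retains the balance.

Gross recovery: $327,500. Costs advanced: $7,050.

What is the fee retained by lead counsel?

$67,072.00

Fee base is the gross recovery, $327,500; costs are reimbursed separately.
First $43,500 at 37% = $16,095.00
Next $107,000 at 28.5% = $30,495.00
Next $151,000 at 22% = $33,220.00
Remaining $26,000 at 15.5% = $4,030.00
Fee: $16,095.00 + $30,495.00 + $33,220.00 + $4,030.00 = $83,840.00
Referral share: 20% of $83,840.00 = $16,768.00; lead counsel retains $83,840.00 − $16,768.00 = $67,072.00.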